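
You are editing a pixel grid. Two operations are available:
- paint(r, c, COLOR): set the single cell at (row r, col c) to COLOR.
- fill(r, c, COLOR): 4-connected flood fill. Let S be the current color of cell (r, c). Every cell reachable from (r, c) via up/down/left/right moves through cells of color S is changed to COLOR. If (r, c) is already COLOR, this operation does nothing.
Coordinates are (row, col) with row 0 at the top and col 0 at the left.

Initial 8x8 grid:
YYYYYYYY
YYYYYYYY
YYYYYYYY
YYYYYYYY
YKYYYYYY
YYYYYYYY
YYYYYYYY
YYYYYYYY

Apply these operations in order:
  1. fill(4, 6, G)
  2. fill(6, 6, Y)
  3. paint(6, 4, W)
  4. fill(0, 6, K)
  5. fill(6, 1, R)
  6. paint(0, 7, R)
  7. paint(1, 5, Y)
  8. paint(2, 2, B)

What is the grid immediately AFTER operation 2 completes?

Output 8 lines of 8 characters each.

After op 1 fill(4,6,G) [63 cells changed]:
GGGGGGGG
GGGGGGGG
GGGGGGGG
GGGGGGGG
GKGGGGGG
GGGGGGGG
GGGGGGGG
GGGGGGGG
After op 2 fill(6,6,Y) [63 cells changed]:
YYYYYYYY
YYYYYYYY
YYYYYYYY
YYYYYYYY
YKYYYYYY
YYYYYYYY
YYYYYYYY
YYYYYYYY

Answer: YYYYYYYY
YYYYYYYY
YYYYYYYY
YYYYYYYY
YKYYYYYY
YYYYYYYY
YYYYYYYY
YYYYYYYY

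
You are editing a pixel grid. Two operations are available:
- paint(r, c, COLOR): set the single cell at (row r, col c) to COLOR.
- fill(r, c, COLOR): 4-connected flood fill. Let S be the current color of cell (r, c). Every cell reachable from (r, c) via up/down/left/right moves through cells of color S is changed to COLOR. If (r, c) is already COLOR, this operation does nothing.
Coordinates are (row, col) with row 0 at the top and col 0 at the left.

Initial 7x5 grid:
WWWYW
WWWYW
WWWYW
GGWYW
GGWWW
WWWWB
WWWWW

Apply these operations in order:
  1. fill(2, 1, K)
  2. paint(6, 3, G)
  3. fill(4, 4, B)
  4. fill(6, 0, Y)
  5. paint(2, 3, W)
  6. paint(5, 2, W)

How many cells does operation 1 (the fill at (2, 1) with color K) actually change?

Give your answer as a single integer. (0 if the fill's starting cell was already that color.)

Answer: 26

Derivation:
After op 1 fill(2,1,K) [26 cells changed]:
KKKYK
KKKYK
KKKYK
GGKYK
GGKKK
KKKKB
KKKKK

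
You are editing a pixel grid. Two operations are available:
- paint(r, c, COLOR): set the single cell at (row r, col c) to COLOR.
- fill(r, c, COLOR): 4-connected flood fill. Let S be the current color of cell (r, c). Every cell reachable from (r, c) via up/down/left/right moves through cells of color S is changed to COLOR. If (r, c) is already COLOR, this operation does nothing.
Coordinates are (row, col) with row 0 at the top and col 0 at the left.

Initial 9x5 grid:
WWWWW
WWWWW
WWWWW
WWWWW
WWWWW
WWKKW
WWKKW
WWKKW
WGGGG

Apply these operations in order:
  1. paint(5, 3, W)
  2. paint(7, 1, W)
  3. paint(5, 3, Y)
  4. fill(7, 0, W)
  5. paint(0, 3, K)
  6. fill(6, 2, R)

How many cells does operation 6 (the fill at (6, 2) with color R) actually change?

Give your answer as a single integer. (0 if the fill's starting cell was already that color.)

After op 1 paint(5,3,W):
WWWWW
WWWWW
WWWWW
WWWWW
WWWWW
WWKWW
WWKKW
WWKKW
WGGGG
After op 2 paint(7,1,W):
WWWWW
WWWWW
WWWWW
WWWWW
WWWWW
WWKWW
WWKKW
WWKKW
WGGGG
After op 3 paint(5,3,Y):
WWWWW
WWWWW
WWWWW
WWWWW
WWWWW
WWKYW
WWKKW
WWKKW
WGGGG
After op 4 fill(7,0,W) [0 cells changed]:
WWWWW
WWWWW
WWWWW
WWWWW
WWWWW
WWKYW
WWKKW
WWKKW
WGGGG
After op 5 paint(0,3,K):
WWWKW
WWWWW
WWWWW
WWWWW
WWWWW
WWKYW
WWKKW
WWKKW
WGGGG
After op 6 fill(6,2,R) [5 cells changed]:
WWWKW
WWWWW
WWWWW
WWWWW
WWWWW
WWRYW
WWRRW
WWRRW
WGGGG

Answer: 5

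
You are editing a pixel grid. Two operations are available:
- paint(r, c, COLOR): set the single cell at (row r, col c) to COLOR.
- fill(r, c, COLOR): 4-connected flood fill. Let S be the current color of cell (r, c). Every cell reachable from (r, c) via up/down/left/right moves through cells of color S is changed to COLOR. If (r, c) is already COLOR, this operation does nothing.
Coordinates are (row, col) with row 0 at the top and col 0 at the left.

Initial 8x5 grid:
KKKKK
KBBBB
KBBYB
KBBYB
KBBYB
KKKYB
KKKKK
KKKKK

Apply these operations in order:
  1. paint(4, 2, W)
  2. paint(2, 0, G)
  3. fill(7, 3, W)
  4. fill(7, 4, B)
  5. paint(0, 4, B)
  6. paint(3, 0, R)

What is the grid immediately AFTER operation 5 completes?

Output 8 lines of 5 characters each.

Answer: KKKKB
KBBBB
GBBYB
BBBYB
BBBYB
BBBYB
BBBBB
BBBBB

Derivation:
After op 1 paint(4,2,W):
KKKKK
KBBBB
KBBYB
KBBYB
KBWYB
KKKYB
KKKKK
KKKKK
After op 2 paint(2,0,G):
KKKKK
KBBBB
GBBYB
KBBYB
KBWYB
KKKYB
KKKKK
KKKKK
After op 3 fill(7,3,W) [15 cells changed]:
KKKKK
KBBBB
GBBYB
WBBYB
WBWYB
WWWYB
WWWWW
WWWWW
After op 4 fill(7,4,B) [16 cells changed]:
KKKKK
KBBBB
GBBYB
BBBYB
BBBYB
BBBYB
BBBBB
BBBBB
After op 5 paint(0,4,B):
KKKKB
KBBBB
GBBYB
BBBYB
BBBYB
BBBYB
BBBBB
BBBBB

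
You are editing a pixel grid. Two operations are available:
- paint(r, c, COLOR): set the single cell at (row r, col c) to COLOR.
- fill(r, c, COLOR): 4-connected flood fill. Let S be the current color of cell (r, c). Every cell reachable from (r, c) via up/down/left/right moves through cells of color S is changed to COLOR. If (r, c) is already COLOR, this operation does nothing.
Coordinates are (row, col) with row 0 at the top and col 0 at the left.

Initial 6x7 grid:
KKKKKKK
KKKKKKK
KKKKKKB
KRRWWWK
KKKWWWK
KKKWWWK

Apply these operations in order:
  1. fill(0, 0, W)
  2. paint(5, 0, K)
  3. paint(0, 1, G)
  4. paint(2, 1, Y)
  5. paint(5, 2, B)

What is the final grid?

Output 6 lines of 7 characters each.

After op 1 fill(0,0,W) [27 cells changed]:
WWWWWWW
WWWWWWW
WWWWWWB
WRRWWWK
WWWWWWK
WWWWWWK
After op 2 paint(5,0,K):
WWWWWWW
WWWWWWW
WWWWWWB
WRRWWWK
WWWWWWK
KWWWWWK
After op 3 paint(0,1,G):
WGWWWWW
WWWWWWW
WWWWWWB
WRRWWWK
WWWWWWK
KWWWWWK
After op 4 paint(2,1,Y):
WGWWWWW
WWWWWWW
WYWWWWB
WRRWWWK
WWWWWWK
KWWWWWK
After op 5 paint(5,2,B):
WGWWWWW
WWWWWWW
WYWWWWB
WRRWWWK
WWWWWWK
KWBWWWK

Answer: WGWWWWW
WWWWWWW
WYWWWWB
WRRWWWK
WWWWWWK
KWBWWWK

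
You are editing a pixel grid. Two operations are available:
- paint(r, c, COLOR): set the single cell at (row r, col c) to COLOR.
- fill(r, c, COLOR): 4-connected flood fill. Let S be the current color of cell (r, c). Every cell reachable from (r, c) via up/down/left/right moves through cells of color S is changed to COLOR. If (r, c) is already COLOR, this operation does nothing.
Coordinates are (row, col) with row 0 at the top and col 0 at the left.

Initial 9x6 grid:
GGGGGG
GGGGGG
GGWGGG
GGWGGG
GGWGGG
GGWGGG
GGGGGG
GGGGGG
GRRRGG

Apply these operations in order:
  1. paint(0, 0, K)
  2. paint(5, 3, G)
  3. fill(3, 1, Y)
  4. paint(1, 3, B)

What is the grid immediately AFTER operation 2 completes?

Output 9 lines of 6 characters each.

After op 1 paint(0,0,K):
KGGGGG
GGGGGG
GGWGGG
GGWGGG
GGWGGG
GGWGGG
GGGGGG
GGGGGG
GRRRGG
After op 2 paint(5,3,G):
KGGGGG
GGGGGG
GGWGGG
GGWGGG
GGWGGG
GGWGGG
GGGGGG
GGGGGG
GRRRGG

Answer: KGGGGG
GGGGGG
GGWGGG
GGWGGG
GGWGGG
GGWGGG
GGGGGG
GGGGGG
GRRRGG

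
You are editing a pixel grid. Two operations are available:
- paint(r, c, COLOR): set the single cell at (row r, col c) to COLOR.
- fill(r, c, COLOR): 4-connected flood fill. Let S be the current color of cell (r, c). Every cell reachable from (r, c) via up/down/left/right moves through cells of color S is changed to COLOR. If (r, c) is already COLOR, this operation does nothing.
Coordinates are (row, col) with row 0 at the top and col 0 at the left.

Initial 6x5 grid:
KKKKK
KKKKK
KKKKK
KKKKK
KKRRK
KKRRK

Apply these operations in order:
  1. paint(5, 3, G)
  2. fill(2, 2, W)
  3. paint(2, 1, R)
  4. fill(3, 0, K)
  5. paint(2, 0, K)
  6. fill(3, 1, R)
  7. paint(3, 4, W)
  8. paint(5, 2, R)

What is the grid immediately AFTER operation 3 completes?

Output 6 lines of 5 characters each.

Answer: WWWWW
WWWWW
WRWWW
WWWWW
WWRRW
WWRGW

Derivation:
After op 1 paint(5,3,G):
KKKKK
KKKKK
KKKKK
KKKKK
KKRRK
KKRGK
After op 2 fill(2,2,W) [26 cells changed]:
WWWWW
WWWWW
WWWWW
WWWWW
WWRRW
WWRGW
After op 3 paint(2,1,R):
WWWWW
WWWWW
WRWWW
WWWWW
WWRRW
WWRGW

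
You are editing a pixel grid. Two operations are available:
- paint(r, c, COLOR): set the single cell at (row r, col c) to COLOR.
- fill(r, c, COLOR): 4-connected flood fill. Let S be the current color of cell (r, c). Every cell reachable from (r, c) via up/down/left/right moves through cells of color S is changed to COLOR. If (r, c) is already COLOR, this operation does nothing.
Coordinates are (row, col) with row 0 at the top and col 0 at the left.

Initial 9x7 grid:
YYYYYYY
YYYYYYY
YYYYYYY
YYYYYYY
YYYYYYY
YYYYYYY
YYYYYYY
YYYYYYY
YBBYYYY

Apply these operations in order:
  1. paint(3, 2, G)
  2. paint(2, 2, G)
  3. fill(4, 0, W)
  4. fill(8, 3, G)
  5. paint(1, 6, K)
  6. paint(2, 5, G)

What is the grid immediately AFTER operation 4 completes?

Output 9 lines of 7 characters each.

After op 1 paint(3,2,G):
YYYYYYY
YYYYYYY
YYYYYYY
YYGYYYY
YYYYYYY
YYYYYYY
YYYYYYY
YYYYYYY
YBBYYYY
After op 2 paint(2,2,G):
YYYYYYY
YYYYYYY
YYGYYYY
YYGYYYY
YYYYYYY
YYYYYYY
YYYYYYY
YYYYYYY
YBBYYYY
After op 3 fill(4,0,W) [59 cells changed]:
WWWWWWW
WWWWWWW
WWGWWWW
WWGWWWW
WWWWWWW
WWWWWWW
WWWWWWW
WWWWWWW
WBBWWWW
After op 4 fill(8,3,G) [59 cells changed]:
GGGGGGG
GGGGGGG
GGGGGGG
GGGGGGG
GGGGGGG
GGGGGGG
GGGGGGG
GGGGGGG
GBBGGGG

Answer: GGGGGGG
GGGGGGG
GGGGGGG
GGGGGGG
GGGGGGG
GGGGGGG
GGGGGGG
GGGGGGG
GBBGGGG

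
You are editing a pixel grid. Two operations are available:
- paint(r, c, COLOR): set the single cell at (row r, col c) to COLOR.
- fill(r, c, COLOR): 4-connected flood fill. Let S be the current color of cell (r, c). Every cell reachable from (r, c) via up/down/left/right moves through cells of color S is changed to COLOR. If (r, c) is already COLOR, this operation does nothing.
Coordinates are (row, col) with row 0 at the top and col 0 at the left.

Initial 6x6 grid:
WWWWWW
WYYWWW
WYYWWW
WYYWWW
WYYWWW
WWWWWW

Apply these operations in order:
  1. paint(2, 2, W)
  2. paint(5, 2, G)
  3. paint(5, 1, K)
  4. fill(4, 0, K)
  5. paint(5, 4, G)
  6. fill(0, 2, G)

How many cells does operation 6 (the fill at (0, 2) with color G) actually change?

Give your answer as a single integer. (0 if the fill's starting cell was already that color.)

Answer: 27

Derivation:
After op 1 paint(2,2,W):
WWWWWW
WYYWWW
WYWWWW
WYYWWW
WYYWWW
WWWWWW
After op 2 paint(5,2,G):
WWWWWW
WYYWWW
WYWWWW
WYYWWW
WYYWWW
WWGWWW
After op 3 paint(5,1,K):
WWWWWW
WYYWWW
WYWWWW
WYYWWW
WYYWWW
WKGWWW
After op 4 fill(4,0,K) [27 cells changed]:
KKKKKK
KYYKKK
KYKKKK
KYYKKK
KYYKKK
KKGKKK
After op 5 paint(5,4,G):
KKKKKK
KYYKKK
KYKKKK
KYYKKK
KYYKKK
KKGKGK
After op 6 fill(0,2,G) [27 cells changed]:
GGGGGG
GYYGGG
GYGGGG
GYYGGG
GYYGGG
GGGGGG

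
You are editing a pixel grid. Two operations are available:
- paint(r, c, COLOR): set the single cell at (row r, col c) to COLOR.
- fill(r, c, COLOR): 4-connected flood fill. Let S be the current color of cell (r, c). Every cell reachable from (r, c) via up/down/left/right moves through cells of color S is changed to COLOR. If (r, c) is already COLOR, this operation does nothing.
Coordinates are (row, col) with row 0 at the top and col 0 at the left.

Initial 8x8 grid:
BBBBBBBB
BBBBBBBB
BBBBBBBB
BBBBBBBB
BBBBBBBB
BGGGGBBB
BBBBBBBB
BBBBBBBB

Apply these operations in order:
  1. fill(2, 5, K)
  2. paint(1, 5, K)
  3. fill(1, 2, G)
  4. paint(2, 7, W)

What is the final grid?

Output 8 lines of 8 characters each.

After op 1 fill(2,5,K) [60 cells changed]:
KKKKKKKK
KKKKKKKK
KKKKKKKK
KKKKKKKK
KKKKKKKK
KGGGGKKK
KKKKKKKK
KKKKKKKK
After op 2 paint(1,5,K):
KKKKKKKK
KKKKKKKK
KKKKKKKK
KKKKKKKK
KKKKKKKK
KGGGGKKK
KKKKKKKK
KKKKKKKK
After op 3 fill(1,2,G) [60 cells changed]:
GGGGGGGG
GGGGGGGG
GGGGGGGG
GGGGGGGG
GGGGGGGG
GGGGGGGG
GGGGGGGG
GGGGGGGG
After op 4 paint(2,7,W):
GGGGGGGG
GGGGGGGG
GGGGGGGW
GGGGGGGG
GGGGGGGG
GGGGGGGG
GGGGGGGG
GGGGGGGG

Answer: GGGGGGGG
GGGGGGGG
GGGGGGGW
GGGGGGGG
GGGGGGGG
GGGGGGGG
GGGGGGGG
GGGGGGGG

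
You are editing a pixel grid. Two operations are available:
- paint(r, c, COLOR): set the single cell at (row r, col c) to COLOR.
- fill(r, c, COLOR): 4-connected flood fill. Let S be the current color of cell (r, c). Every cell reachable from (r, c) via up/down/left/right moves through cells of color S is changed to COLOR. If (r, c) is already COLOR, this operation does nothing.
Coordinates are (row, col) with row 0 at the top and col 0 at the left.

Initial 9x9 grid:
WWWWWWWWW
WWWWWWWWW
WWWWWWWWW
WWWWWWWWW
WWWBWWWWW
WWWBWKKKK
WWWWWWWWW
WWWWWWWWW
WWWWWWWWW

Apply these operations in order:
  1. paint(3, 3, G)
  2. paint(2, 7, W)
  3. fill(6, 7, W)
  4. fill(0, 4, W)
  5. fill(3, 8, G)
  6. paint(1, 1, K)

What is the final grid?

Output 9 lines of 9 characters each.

Answer: GGGGGGGGG
GKGGGGGGG
GGGGGGGGG
GGGGGGGGG
GGGBGGGGG
GGGBGKKKK
GGGGGGGGG
GGGGGGGGG
GGGGGGGGG

Derivation:
After op 1 paint(3,3,G):
WWWWWWWWW
WWWWWWWWW
WWWWWWWWW
WWWGWWWWW
WWWBWWWWW
WWWBWKKKK
WWWWWWWWW
WWWWWWWWW
WWWWWWWWW
After op 2 paint(2,7,W):
WWWWWWWWW
WWWWWWWWW
WWWWWWWWW
WWWGWWWWW
WWWBWWWWW
WWWBWKKKK
WWWWWWWWW
WWWWWWWWW
WWWWWWWWW
After op 3 fill(6,7,W) [0 cells changed]:
WWWWWWWWW
WWWWWWWWW
WWWWWWWWW
WWWGWWWWW
WWWBWWWWW
WWWBWKKKK
WWWWWWWWW
WWWWWWWWW
WWWWWWWWW
After op 4 fill(0,4,W) [0 cells changed]:
WWWWWWWWW
WWWWWWWWW
WWWWWWWWW
WWWGWWWWW
WWWBWWWWW
WWWBWKKKK
WWWWWWWWW
WWWWWWWWW
WWWWWWWWW
After op 5 fill(3,8,G) [74 cells changed]:
GGGGGGGGG
GGGGGGGGG
GGGGGGGGG
GGGGGGGGG
GGGBGGGGG
GGGBGKKKK
GGGGGGGGG
GGGGGGGGG
GGGGGGGGG
After op 6 paint(1,1,K):
GGGGGGGGG
GKGGGGGGG
GGGGGGGGG
GGGGGGGGG
GGGBGGGGG
GGGBGKKKK
GGGGGGGGG
GGGGGGGGG
GGGGGGGGG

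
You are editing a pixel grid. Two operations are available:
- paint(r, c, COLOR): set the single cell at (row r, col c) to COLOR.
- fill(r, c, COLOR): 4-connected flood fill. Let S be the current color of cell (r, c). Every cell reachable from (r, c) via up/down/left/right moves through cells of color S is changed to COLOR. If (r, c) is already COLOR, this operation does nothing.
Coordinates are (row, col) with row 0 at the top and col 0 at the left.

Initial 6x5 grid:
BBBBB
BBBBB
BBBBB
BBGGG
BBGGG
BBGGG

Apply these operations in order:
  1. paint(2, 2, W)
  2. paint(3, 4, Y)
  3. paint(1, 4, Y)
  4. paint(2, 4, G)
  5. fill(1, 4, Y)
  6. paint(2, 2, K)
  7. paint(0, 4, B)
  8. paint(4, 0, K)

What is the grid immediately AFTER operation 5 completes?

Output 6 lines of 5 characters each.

Answer: BBBBB
BBBBY
BBWBG
BBGGY
BBGGG
BBGGG

Derivation:
After op 1 paint(2,2,W):
BBBBB
BBBBB
BBWBB
BBGGG
BBGGG
BBGGG
After op 2 paint(3,4,Y):
BBBBB
BBBBB
BBWBB
BBGGY
BBGGG
BBGGG
After op 3 paint(1,4,Y):
BBBBB
BBBBY
BBWBB
BBGGY
BBGGG
BBGGG
After op 4 paint(2,4,G):
BBBBB
BBBBY
BBWBG
BBGGY
BBGGG
BBGGG
After op 5 fill(1,4,Y) [0 cells changed]:
BBBBB
BBBBY
BBWBG
BBGGY
BBGGG
BBGGG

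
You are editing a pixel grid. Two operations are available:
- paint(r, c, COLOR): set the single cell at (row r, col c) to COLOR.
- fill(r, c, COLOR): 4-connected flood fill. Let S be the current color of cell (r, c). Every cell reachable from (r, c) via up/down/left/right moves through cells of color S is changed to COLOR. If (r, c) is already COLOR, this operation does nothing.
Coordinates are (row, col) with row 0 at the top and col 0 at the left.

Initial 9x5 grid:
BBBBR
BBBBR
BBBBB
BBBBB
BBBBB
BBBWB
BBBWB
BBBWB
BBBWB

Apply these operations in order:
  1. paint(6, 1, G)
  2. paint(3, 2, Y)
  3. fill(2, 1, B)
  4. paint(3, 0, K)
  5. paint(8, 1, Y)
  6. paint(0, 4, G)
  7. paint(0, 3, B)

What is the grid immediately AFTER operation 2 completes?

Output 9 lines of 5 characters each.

Answer: BBBBR
BBBBR
BBBBB
BBYBB
BBBBB
BBBWB
BGBWB
BBBWB
BBBWB

Derivation:
After op 1 paint(6,1,G):
BBBBR
BBBBR
BBBBB
BBBBB
BBBBB
BBBWB
BGBWB
BBBWB
BBBWB
After op 2 paint(3,2,Y):
BBBBR
BBBBR
BBBBB
BBYBB
BBBBB
BBBWB
BGBWB
BBBWB
BBBWB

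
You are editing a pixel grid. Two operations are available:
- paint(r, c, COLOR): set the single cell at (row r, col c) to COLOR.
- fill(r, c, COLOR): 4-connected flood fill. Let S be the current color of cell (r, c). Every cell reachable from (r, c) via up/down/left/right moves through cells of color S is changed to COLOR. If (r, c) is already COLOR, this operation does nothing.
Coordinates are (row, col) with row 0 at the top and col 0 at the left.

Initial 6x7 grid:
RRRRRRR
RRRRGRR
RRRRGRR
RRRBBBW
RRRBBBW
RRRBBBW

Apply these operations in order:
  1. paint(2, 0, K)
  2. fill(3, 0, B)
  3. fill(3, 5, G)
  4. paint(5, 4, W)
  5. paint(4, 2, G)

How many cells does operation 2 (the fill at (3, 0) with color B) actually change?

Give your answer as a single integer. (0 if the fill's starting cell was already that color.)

After op 1 paint(2,0,K):
RRRRRRR
RRRRGRR
KRRRGRR
RRRBBBW
RRRBBBW
RRRBBBW
After op 2 fill(3,0,B) [27 cells changed]:
BBBBBBB
BBBBGBB
KBBBGBB
BBBBBBW
BBBBBBW
BBBBBBW

Answer: 27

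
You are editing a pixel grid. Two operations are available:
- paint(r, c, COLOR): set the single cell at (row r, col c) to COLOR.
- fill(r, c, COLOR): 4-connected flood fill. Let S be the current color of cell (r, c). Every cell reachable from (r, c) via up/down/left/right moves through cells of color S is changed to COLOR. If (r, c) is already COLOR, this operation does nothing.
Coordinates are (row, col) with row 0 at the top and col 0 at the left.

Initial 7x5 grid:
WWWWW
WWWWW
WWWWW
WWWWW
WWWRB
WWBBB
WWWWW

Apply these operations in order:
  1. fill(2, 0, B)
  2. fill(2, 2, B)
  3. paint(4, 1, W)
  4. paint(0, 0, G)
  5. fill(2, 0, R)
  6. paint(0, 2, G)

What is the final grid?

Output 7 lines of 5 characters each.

After op 1 fill(2,0,B) [30 cells changed]:
BBBBB
BBBBB
BBBBB
BBBBB
BBBRB
BBBBB
BBBBB
After op 2 fill(2,2,B) [0 cells changed]:
BBBBB
BBBBB
BBBBB
BBBBB
BBBRB
BBBBB
BBBBB
After op 3 paint(4,1,W):
BBBBB
BBBBB
BBBBB
BBBBB
BWBRB
BBBBB
BBBBB
After op 4 paint(0,0,G):
GBBBB
BBBBB
BBBBB
BBBBB
BWBRB
BBBBB
BBBBB
After op 5 fill(2,0,R) [32 cells changed]:
GRRRR
RRRRR
RRRRR
RRRRR
RWRRR
RRRRR
RRRRR
After op 6 paint(0,2,G):
GRGRR
RRRRR
RRRRR
RRRRR
RWRRR
RRRRR
RRRRR

Answer: GRGRR
RRRRR
RRRRR
RRRRR
RWRRR
RRRRR
RRRRR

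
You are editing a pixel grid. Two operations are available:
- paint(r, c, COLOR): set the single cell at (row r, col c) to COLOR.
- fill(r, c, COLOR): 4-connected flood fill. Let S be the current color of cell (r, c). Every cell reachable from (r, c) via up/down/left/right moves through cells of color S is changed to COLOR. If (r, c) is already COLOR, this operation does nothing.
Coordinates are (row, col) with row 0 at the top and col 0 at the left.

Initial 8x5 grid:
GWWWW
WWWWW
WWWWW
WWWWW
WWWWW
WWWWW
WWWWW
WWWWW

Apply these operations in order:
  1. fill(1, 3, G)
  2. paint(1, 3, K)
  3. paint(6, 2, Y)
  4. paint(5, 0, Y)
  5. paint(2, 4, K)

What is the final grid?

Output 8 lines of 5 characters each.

After op 1 fill(1,3,G) [39 cells changed]:
GGGGG
GGGGG
GGGGG
GGGGG
GGGGG
GGGGG
GGGGG
GGGGG
After op 2 paint(1,3,K):
GGGGG
GGGKG
GGGGG
GGGGG
GGGGG
GGGGG
GGGGG
GGGGG
After op 3 paint(6,2,Y):
GGGGG
GGGKG
GGGGG
GGGGG
GGGGG
GGGGG
GGYGG
GGGGG
After op 4 paint(5,0,Y):
GGGGG
GGGKG
GGGGG
GGGGG
GGGGG
YGGGG
GGYGG
GGGGG
After op 5 paint(2,4,K):
GGGGG
GGGKG
GGGGK
GGGGG
GGGGG
YGGGG
GGYGG
GGGGG

Answer: GGGGG
GGGKG
GGGGK
GGGGG
GGGGG
YGGGG
GGYGG
GGGGG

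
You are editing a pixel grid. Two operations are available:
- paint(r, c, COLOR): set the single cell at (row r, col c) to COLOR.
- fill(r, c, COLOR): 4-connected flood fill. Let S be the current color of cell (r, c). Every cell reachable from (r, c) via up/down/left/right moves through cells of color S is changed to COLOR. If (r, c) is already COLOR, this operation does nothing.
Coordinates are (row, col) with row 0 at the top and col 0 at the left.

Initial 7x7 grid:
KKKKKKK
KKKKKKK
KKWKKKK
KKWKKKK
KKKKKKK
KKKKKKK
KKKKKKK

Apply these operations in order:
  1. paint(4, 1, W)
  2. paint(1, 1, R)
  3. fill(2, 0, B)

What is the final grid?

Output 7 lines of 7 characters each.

After op 1 paint(4,1,W):
KKKKKKK
KKKKKKK
KKWKKKK
KKWKKKK
KWKKKKK
KKKKKKK
KKKKKKK
After op 2 paint(1,1,R):
KKKKKKK
KRKKKKK
KKWKKKK
KKWKKKK
KWKKKKK
KKKKKKK
KKKKKKK
After op 3 fill(2,0,B) [45 cells changed]:
BBBBBBB
BRBBBBB
BBWBBBB
BBWBBBB
BWBBBBB
BBBBBBB
BBBBBBB

Answer: BBBBBBB
BRBBBBB
BBWBBBB
BBWBBBB
BWBBBBB
BBBBBBB
BBBBBBB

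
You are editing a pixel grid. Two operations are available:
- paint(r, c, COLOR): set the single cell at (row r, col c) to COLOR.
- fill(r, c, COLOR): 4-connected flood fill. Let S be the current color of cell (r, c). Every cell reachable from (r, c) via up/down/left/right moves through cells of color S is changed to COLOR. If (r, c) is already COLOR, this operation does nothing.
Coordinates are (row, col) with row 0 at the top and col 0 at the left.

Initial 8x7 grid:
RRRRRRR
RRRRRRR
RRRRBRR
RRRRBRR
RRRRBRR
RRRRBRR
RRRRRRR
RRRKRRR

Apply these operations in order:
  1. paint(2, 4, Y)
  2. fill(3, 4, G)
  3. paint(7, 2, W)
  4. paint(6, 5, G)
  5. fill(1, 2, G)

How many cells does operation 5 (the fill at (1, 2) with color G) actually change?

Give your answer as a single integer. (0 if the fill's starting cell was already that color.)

After op 1 paint(2,4,Y):
RRRRRRR
RRRRRRR
RRRRYRR
RRRRBRR
RRRRBRR
RRRRBRR
RRRRRRR
RRRKRRR
After op 2 fill(3,4,G) [3 cells changed]:
RRRRRRR
RRRRRRR
RRRRYRR
RRRRGRR
RRRRGRR
RRRRGRR
RRRRRRR
RRRKRRR
After op 3 paint(7,2,W):
RRRRRRR
RRRRRRR
RRRRYRR
RRRRGRR
RRRRGRR
RRRRGRR
RRRRRRR
RRWKRRR
After op 4 paint(6,5,G):
RRRRRRR
RRRRRRR
RRRRYRR
RRRRGRR
RRRRGRR
RRRRGRR
RRRRRGR
RRWKRRR
After op 5 fill(1,2,G) [49 cells changed]:
GGGGGGG
GGGGGGG
GGGGYGG
GGGGGGG
GGGGGGG
GGGGGGG
GGGGGGG
GGWKGGG

Answer: 49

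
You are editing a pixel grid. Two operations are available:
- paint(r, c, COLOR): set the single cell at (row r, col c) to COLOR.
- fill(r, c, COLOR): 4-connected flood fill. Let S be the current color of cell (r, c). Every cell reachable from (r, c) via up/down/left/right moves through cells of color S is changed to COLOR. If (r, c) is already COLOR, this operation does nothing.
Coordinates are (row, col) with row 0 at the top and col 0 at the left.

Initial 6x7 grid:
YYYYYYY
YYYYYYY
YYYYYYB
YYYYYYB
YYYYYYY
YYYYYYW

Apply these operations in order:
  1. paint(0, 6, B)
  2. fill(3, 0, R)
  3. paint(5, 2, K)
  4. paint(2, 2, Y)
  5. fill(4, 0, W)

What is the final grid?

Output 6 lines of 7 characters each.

After op 1 paint(0,6,B):
YYYYYYB
YYYYYYY
YYYYYYB
YYYYYYB
YYYYYYY
YYYYYYW
After op 2 fill(3,0,R) [38 cells changed]:
RRRRRRB
RRRRRRR
RRRRRRB
RRRRRRB
RRRRRRR
RRRRRRW
After op 3 paint(5,2,K):
RRRRRRB
RRRRRRR
RRRRRRB
RRRRRRB
RRRRRRR
RRKRRRW
After op 4 paint(2,2,Y):
RRRRRRB
RRRRRRR
RRYRRRB
RRRRRRB
RRRRRRR
RRKRRRW
After op 5 fill(4,0,W) [36 cells changed]:
WWWWWWB
WWWWWWW
WWYWWWB
WWWWWWB
WWWWWWW
WWKWWWW

Answer: WWWWWWB
WWWWWWW
WWYWWWB
WWWWWWB
WWWWWWW
WWKWWWW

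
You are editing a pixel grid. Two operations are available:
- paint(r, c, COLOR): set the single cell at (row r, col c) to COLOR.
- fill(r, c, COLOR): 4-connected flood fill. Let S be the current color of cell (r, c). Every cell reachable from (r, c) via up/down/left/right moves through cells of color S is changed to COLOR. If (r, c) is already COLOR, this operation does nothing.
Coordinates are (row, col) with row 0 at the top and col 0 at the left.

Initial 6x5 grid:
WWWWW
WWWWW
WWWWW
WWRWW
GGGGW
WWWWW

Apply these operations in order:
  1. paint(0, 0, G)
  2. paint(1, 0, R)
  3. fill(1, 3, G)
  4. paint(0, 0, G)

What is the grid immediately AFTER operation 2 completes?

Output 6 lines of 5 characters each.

Answer: GWWWW
RWWWW
WWWWW
WWRWW
GGGGW
WWWWW

Derivation:
After op 1 paint(0,0,G):
GWWWW
WWWWW
WWWWW
WWRWW
GGGGW
WWWWW
After op 2 paint(1,0,R):
GWWWW
RWWWW
WWWWW
WWRWW
GGGGW
WWWWW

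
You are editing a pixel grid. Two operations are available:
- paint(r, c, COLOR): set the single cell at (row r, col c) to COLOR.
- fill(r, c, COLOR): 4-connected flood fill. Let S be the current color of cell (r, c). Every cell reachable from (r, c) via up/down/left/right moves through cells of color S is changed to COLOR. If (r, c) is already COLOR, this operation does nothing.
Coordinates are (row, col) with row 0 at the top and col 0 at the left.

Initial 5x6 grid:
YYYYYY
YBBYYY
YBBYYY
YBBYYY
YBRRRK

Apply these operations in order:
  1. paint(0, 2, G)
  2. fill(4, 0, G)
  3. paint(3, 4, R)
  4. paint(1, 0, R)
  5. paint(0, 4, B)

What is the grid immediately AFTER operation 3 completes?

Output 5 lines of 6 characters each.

Answer: GGGYYY
GBBYYY
GBBYYY
GBBYRY
GBRRRK

Derivation:
After op 1 paint(0,2,G):
YYGYYY
YBBYYY
YBBYYY
YBBYYY
YBRRRK
After op 2 fill(4,0,G) [6 cells changed]:
GGGYYY
GBBYYY
GBBYYY
GBBYYY
GBRRRK
After op 3 paint(3,4,R):
GGGYYY
GBBYYY
GBBYYY
GBBYRY
GBRRRK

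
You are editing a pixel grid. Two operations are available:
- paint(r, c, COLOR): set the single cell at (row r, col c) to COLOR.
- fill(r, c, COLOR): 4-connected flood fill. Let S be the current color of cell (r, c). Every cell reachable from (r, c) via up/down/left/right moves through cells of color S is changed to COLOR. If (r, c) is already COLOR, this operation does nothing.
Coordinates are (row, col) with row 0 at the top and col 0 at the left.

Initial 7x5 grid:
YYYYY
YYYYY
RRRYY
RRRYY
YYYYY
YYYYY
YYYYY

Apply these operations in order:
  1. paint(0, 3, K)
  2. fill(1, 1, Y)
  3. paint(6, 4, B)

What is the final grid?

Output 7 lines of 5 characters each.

After op 1 paint(0,3,K):
YYYKY
YYYYY
RRRYY
RRRYY
YYYYY
YYYYY
YYYYY
After op 2 fill(1,1,Y) [0 cells changed]:
YYYKY
YYYYY
RRRYY
RRRYY
YYYYY
YYYYY
YYYYY
After op 3 paint(6,4,B):
YYYKY
YYYYY
RRRYY
RRRYY
YYYYY
YYYYY
YYYYB

Answer: YYYKY
YYYYY
RRRYY
RRRYY
YYYYY
YYYYY
YYYYB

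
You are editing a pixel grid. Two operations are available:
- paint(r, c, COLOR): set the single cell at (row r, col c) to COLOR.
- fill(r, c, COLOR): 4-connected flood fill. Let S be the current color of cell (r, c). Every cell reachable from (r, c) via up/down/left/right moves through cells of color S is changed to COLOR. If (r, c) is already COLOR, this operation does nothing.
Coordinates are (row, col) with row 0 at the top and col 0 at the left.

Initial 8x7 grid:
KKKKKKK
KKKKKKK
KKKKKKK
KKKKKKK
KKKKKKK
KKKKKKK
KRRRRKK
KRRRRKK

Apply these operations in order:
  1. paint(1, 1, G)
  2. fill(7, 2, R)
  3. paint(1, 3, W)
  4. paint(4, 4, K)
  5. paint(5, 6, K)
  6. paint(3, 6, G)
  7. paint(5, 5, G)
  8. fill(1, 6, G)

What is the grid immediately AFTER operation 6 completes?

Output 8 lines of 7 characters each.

Answer: KKKKKKK
KGKWKKK
KKKKKKK
KKKKKKG
KKKKKKK
KKKKKKK
KRRRRKK
KRRRRKK

Derivation:
After op 1 paint(1,1,G):
KKKKKKK
KGKKKKK
KKKKKKK
KKKKKKK
KKKKKKK
KKKKKKK
KRRRRKK
KRRRRKK
After op 2 fill(7,2,R) [0 cells changed]:
KKKKKKK
KGKKKKK
KKKKKKK
KKKKKKK
KKKKKKK
KKKKKKK
KRRRRKK
KRRRRKK
After op 3 paint(1,3,W):
KKKKKKK
KGKWKKK
KKKKKKK
KKKKKKK
KKKKKKK
KKKKKKK
KRRRRKK
KRRRRKK
After op 4 paint(4,4,K):
KKKKKKK
KGKWKKK
KKKKKKK
KKKKKKK
KKKKKKK
KKKKKKK
KRRRRKK
KRRRRKK
After op 5 paint(5,6,K):
KKKKKKK
KGKWKKK
KKKKKKK
KKKKKKK
KKKKKKK
KKKKKKK
KRRRRKK
KRRRRKK
After op 6 paint(3,6,G):
KKKKKKK
KGKWKKK
KKKKKKK
KKKKKKG
KKKKKKK
KKKKKKK
KRRRRKK
KRRRRKK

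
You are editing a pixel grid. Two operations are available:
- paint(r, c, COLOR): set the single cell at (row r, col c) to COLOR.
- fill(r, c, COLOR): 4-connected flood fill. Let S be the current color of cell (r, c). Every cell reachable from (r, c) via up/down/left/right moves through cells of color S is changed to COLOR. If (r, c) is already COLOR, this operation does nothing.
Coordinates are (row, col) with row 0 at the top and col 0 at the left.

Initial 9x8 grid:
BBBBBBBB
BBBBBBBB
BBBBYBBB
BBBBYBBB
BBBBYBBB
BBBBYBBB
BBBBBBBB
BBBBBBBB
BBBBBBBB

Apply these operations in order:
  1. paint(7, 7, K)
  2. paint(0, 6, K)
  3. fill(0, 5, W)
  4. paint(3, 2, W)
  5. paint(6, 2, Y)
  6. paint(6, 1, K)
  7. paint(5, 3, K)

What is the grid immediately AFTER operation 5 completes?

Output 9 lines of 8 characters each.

After op 1 paint(7,7,K):
BBBBBBBB
BBBBBBBB
BBBBYBBB
BBBBYBBB
BBBBYBBB
BBBBYBBB
BBBBBBBB
BBBBBBBK
BBBBBBBB
After op 2 paint(0,6,K):
BBBBBBKB
BBBBBBBB
BBBBYBBB
BBBBYBBB
BBBBYBBB
BBBBYBBB
BBBBBBBB
BBBBBBBK
BBBBBBBB
After op 3 fill(0,5,W) [66 cells changed]:
WWWWWWKW
WWWWWWWW
WWWWYWWW
WWWWYWWW
WWWWYWWW
WWWWYWWW
WWWWWWWW
WWWWWWWK
WWWWWWWW
After op 4 paint(3,2,W):
WWWWWWKW
WWWWWWWW
WWWWYWWW
WWWWYWWW
WWWWYWWW
WWWWYWWW
WWWWWWWW
WWWWWWWK
WWWWWWWW
After op 5 paint(6,2,Y):
WWWWWWKW
WWWWWWWW
WWWWYWWW
WWWWYWWW
WWWWYWWW
WWWWYWWW
WWYWWWWW
WWWWWWWK
WWWWWWWW

Answer: WWWWWWKW
WWWWWWWW
WWWWYWWW
WWWWYWWW
WWWWYWWW
WWWWYWWW
WWYWWWWW
WWWWWWWK
WWWWWWWW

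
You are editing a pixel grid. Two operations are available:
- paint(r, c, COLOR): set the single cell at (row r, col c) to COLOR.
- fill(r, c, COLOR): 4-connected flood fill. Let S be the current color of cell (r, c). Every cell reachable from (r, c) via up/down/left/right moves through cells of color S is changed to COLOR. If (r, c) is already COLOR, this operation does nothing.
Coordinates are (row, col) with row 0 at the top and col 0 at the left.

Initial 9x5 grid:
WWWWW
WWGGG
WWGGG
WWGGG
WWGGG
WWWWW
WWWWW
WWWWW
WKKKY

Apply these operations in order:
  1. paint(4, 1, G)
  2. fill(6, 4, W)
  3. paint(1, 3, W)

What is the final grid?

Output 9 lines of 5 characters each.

Answer: WWWWW
WWGWG
WWGGG
WWGGG
WGGGG
WWWWW
WWWWW
WWWWW
WKKKY

Derivation:
After op 1 paint(4,1,G):
WWWWW
WWGGG
WWGGG
WWGGG
WGGGG
WWWWW
WWWWW
WWWWW
WKKKY
After op 2 fill(6,4,W) [0 cells changed]:
WWWWW
WWGGG
WWGGG
WWGGG
WGGGG
WWWWW
WWWWW
WWWWW
WKKKY
After op 3 paint(1,3,W):
WWWWW
WWGWG
WWGGG
WWGGG
WGGGG
WWWWW
WWWWW
WWWWW
WKKKY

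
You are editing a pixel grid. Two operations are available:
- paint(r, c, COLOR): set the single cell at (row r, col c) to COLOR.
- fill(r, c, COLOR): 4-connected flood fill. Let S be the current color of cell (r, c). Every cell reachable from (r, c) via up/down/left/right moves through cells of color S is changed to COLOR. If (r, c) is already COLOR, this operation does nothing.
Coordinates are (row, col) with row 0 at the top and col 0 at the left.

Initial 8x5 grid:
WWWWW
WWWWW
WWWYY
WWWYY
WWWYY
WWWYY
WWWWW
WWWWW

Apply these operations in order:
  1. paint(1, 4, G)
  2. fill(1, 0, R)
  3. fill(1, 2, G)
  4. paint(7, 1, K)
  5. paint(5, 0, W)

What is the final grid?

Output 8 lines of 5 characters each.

After op 1 paint(1,4,G):
WWWWW
WWWWG
WWWYY
WWWYY
WWWYY
WWWYY
WWWWW
WWWWW
After op 2 fill(1,0,R) [31 cells changed]:
RRRRR
RRRRG
RRRYY
RRRYY
RRRYY
RRRYY
RRRRR
RRRRR
After op 3 fill(1,2,G) [31 cells changed]:
GGGGG
GGGGG
GGGYY
GGGYY
GGGYY
GGGYY
GGGGG
GGGGG
After op 4 paint(7,1,K):
GGGGG
GGGGG
GGGYY
GGGYY
GGGYY
GGGYY
GGGGG
GKGGG
After op 5 paint(5,0,W):
GGGGG
GGGGG
GGGYY
GGGYY
GGGYY
WGGYY
GGGGG
GKGGG

Answer: GGGGG
GGGGG
GGGYY
GGGYY
GGGYY
WGGYY
GGGGG
GKGGG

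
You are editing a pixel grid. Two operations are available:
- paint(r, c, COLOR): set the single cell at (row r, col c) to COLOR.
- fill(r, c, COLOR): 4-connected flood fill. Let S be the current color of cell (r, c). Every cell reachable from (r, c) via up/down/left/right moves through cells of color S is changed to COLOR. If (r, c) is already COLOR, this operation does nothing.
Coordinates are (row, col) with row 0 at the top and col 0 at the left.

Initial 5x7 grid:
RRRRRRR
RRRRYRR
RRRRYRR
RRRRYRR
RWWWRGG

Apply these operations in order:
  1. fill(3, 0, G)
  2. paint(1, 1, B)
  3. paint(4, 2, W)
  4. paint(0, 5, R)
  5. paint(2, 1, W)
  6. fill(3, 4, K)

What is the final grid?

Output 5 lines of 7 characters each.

Answer: GGGGGRG
GBGGKGG
GWGGKGG
GGGGKGG
GWWWRGG

Derivation:
After op 1 fill(3,0,G) [26 cells changed]:
GGGGGGG
GGGGYGG
GGGGYGG
GGGGYGG
GWWWRGG
After op 2 paint(1,1,B):
GGGGGGG
GBGGYGG
GGGGYGG
GGGGYGG
GWWWRGG
After op 3 paint(4,2,W):
GGGGGGG
GBGGYGG
GGGGYGG
GGGGYGG
GWWWRGG
After op 4 paint(0,5,R):
GGGGGRG
GBGGYGG
GGGGYGG
GGGGYGG
GWWWRGG
After op 5 paint(2,1,W):
GGGGGRG
GBGGYGG
GWGGYGG
GGGGYGG
GWWWRGG
After op 6 fill(3,4,K) [3 cells changed]:
GGGGGRG
GBGGKGG
GWGGKGG
GGGGKGG
GWWWRGG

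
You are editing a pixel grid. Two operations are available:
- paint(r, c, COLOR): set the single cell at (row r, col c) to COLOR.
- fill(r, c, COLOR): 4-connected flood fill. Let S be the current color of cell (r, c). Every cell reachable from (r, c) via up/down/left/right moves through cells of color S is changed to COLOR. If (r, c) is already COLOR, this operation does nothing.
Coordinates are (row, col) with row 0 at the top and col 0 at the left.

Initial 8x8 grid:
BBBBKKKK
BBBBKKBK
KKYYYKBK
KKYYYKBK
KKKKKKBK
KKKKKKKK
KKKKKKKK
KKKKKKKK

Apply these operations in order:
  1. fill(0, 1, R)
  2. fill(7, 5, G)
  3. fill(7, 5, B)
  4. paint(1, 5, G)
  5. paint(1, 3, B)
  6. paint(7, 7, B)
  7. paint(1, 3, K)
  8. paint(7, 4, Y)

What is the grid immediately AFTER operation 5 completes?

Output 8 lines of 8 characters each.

Answer: RRRRBBBB
RRRBBGBB
BBYYYBBB
BBYYYBBB
BBBBBBBB
BBBBBBBB
BBBBBBBB
BBBBBBBB

Derivation:
After op 1 fill(0,1,R) [8 cells changed]:
RRRRKKKK
RRRRKKBK
KKYYYKBK
KKYYYKBK
KKKKKKBK
KKKKKKKK
KKKKKKKK
KKKKKKKK
After op 2 fill(7,5,G) [46 cells changed]:
RRRRGGGG
RRRRGGBG
GGYYYGBG
GGYYYGBG
GGGGGGBG
GGGGGGGG
GGGGGGGG
GGGGGGGG
After op 3 fill(7,5,B) [46 cells changed]:
RRRRBBBB
RRRRBBBB
BBYYYBBB
BBYYYBBB
BBBBBBBB
BBBBBBBB
BBBBBBBB
BBBBBBBB
After op 4 paint(1,5,G):
RRRRBBBB
RRRRBGBB
BBYYYBBB
BBYYYBBB
BBBBBBBB
BBBBBBBB
BBBBBBBB
BBBBBBBB
After op 5 paint(1,3,B):
RRRRBBBB
RRRBBGBB
BBYYYBBB
BBYYYBBB
BBBBBBBB
BBBBBBBB
BBBBBBBB
BBBBBBBB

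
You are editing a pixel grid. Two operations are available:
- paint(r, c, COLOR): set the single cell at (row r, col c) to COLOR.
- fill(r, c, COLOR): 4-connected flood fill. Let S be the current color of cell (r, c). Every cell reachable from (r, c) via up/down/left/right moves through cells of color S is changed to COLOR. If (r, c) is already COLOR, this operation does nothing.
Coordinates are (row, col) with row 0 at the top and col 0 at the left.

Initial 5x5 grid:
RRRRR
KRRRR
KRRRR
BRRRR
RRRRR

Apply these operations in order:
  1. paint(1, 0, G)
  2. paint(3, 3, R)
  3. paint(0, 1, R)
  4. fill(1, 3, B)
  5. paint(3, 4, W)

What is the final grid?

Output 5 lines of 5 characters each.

Answer: BBBBB
GBBBB
KBBBB
BBBBW
BBBBB

Derivation:
After op 1 paint(1,0,G):
RRRRR
GRRRR
KRRRR
BRRRR
RRRRR
After op 2 paint(3,3,R):
RRRRR
GRRRR
KRRRR
BRRRR
RRRRR
After op 3 paint(0,1,R):
RRRRR
GRRRR
KRRRR
BRRRR
RRRRR
After op 4 fill(1,3,B) [22 cells changed]:
BBBBB
GBBBB
KBBBB
BBBBB
BBBBB
After op 5 paint(3,4,W):
BBBBB
GBBBB
KBBBB
BBBBW
BBBBB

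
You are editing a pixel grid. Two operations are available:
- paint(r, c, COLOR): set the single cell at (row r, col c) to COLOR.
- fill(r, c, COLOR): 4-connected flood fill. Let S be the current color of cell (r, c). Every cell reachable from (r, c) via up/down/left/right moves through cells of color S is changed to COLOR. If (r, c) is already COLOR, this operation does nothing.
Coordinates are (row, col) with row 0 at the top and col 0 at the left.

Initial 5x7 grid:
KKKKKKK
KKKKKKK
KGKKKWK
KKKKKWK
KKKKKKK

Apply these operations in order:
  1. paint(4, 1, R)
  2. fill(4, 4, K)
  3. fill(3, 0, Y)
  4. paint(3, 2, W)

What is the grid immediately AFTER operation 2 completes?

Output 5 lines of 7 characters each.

Answer: KKKKKKK
KKKKKKK
KGKKKWK
KKKKKWK
KRKKKKK

Derivation:
After op 1 paint(4,1,R):
KKKKKKK
KKKKKKK
KGKKKWK
KKKKKWK
KRKKKKK
After op 2 fill(4,4,K) [0 cells changed]:
KKKKKKK
KKKKKKK
KGKKKWK
KKKKKWK
KRKKKKK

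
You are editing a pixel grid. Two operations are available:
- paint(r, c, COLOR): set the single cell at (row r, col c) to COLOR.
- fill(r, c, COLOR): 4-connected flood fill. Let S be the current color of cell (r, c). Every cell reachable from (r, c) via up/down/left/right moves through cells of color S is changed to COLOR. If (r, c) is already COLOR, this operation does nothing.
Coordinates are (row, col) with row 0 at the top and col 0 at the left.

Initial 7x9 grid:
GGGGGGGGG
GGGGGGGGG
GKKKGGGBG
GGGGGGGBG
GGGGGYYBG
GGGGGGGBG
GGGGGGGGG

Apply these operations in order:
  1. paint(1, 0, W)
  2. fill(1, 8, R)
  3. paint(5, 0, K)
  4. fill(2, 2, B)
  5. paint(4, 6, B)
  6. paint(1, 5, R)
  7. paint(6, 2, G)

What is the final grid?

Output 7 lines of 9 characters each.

After op 1 paint(1,0,W):
GGGGGGGGG
WGGGGGGGG
GKKKGGGBG
GGGGGGGBG
GGGGGYYBG
GGGGGGGBG
GGGGGGGGG
After op 2 fill(1,8,R) [53 cells changed]:
RRRRRRRRR
WRRRRRRRR
RKKKRRRBR
RRRRRRRBR
RRRRRYYBR
RRRRRRRBR
RRRRRRRRR
After op 3 paint(5,0,K):
RRRRRRRRR
WRRRRRRRR
RKKKRRRBR
RRRRRRRBR
RRRRRYYBR
KRRRRRRBR
RRRRRRRRR
After op 4 fill(2,2,B) [3 cells changed]:
RRRRRRRRR
WRRRRRRRR
RBBBRRRBR
RRRRRRRBR
RRRRRYYBR
KRRRRRRBR
RRRRRRRRR
After op 5 paint(4,6,B):
RRRRRRRRR
WRRRRRRRR
RBBBRRRBR
RRRRRRRBR
RRRRRYBBR
KRRRRRRBR
RRRRRRRRR
After op 6 paint(1,5,R):
RRRRRRRRR
WRRRRRRRR
RBBBRRRBR
RRRRRRRBR
RRRRRYBBR
KRRRRRRBR
RRRRRRRRR
After op 7 paint(6,2,G):
RRRRRRRRR
WRRRRRRRR
RBBBRRRBR
RRRRRRRBR
RRRRRYBBR
KRRRRRRBR
RRGRRRRRR

Answer: RRRRRRRRR
WRRRRRRRR
RBBBRRRBR
RRRRRRRBR
RRRRRYBBR
KRRRRRRBR
RRGRRRRRR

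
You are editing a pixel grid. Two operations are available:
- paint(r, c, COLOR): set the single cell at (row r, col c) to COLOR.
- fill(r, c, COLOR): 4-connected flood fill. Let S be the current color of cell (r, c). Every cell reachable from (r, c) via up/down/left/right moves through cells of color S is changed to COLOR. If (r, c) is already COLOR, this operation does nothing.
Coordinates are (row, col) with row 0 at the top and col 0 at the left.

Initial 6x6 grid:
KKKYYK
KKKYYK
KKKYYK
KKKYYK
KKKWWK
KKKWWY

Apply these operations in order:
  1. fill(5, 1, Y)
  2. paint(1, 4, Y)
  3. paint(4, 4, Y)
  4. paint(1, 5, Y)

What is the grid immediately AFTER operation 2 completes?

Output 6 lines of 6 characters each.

Answer: YYYYYK
YYYYYK
YYYYYK
YYYYYK
YYYWWK
YYYWWY

Derivation:
After op 1 fill(5,1,Y) [18 cells changed]:
YYYYYK
YYYYYK
YYYYYK
YYYYYK
YYYWWK
YYYWWY
After op 2 paint(1,4,Y):
YYYYYK
YYYYYK
YYYYYK
YYYYYK
YYYWWK
YYYWWY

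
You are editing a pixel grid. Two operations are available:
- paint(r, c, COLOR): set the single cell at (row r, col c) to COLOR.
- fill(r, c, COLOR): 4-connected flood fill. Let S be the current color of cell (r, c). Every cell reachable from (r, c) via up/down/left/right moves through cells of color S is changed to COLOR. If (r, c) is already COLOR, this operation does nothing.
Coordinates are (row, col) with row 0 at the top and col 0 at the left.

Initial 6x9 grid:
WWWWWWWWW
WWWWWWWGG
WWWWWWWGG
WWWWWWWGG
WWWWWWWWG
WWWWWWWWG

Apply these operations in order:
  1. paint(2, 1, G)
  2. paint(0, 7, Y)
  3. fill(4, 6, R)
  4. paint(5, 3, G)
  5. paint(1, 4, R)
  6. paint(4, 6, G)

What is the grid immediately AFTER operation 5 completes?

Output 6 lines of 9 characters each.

After op 1 paint(2,1,G):
WWWWWWWWW
WWWWWWWGG
WGWWWWWGG
WWWWWWWGG
WWWWWWWWG
WWWWWWWWG
After op 2 paint(0,7,Y):
WWWWWWWYW
WWWWWWWGG
WGWWWWWGG
WWWWWWWGG
WWWWWWWWG
WWWWWWWWG
After op 3 fill(4,6,R) [43 cells changed]:
RRRRRRRYW
RRRRRRRGG
RGRRRRRGG
RRRRRRRGG
RRRRRRRRG
RRRRRRRRG
After op 4 paint(5,3,G):
RRRRRRRYW
RRRRRRRGG
RGRRRRRGG
RRRRRRRGG
RRRRRRRRG
RRRGRRRRG
After op 5 paint(1,4,R):
RRRRRRRYW
RRRRRRRGG
RGRRRRRGG
RRRRRRRGG
RRRRRRRRG
RRRGRRRRG

Answer: RRRRRRRYW
RRRRRRRGG
RGRRRRRGG
RRRRRRRGG
RRRRRRRRG
RRRGRRRRG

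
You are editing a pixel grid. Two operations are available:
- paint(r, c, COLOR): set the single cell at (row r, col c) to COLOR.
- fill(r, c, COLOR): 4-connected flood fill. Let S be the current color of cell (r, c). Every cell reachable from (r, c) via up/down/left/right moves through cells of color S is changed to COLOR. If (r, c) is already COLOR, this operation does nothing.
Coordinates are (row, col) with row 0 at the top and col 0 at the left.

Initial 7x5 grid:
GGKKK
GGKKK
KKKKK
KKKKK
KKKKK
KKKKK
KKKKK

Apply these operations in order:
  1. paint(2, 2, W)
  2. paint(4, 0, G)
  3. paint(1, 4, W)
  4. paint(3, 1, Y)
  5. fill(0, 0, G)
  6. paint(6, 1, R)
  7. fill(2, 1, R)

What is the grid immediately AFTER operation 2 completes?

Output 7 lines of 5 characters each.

Answer: GGKKK
GGKKK
KKWKK
KKKKK
GKKKK
KKKKK
KKKKK

Derivation:
After op 1 paint(2,2,W):
GGKKK
GGKKK
KKWKK
KKKKK
KKKKK
KKKKK
KKKKK
After op 2 paint(4,0,G):
GGKKK
GGKKK
KKWKK
KKKKK
GKKKK
KKKKK
KKKKK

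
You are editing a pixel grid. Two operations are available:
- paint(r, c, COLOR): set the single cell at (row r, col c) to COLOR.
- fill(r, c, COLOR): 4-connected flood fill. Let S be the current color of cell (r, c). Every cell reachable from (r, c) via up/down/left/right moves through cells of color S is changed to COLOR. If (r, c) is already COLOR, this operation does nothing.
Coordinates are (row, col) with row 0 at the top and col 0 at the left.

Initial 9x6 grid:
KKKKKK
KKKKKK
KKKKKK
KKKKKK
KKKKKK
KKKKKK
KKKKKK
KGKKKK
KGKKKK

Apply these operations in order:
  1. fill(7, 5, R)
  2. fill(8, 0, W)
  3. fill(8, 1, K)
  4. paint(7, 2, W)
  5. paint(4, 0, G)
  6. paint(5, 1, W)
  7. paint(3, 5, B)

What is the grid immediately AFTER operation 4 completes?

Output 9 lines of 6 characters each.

Answer: WWWWWW
WWWWWW
WWWWWW
WWWWWW
WWWWWW
WWWWWW
WWWWWW
WKWWWW
WKWWWW

Derivation:
After op 1 fill(7,5,R) [52 cells changed]:
RRRRRR
RRRRRR
RRRRRR
RRRRRR
RRRRRR
RRRRRR
RRRRRR
RGRRRR
RGRRRR
After op 2 fill(8,0,W) [52 cells changed]:
WWWWWW
WWWWWW
WWWWWW
WWWWWW
WWWWWW
WWWWWW
WWWWWW
WGWWWW
WGWWWW
After op 3 fill(8,1,K) [2 cells changed]:
WWWWWW
WWWWWW
WWWWWW
WWWWWW
WWWWWW
WWWWWW
WWWWWW
WKWWWW
WKWWWW
After op 4 paint(7,2,W):
WWWWWW
WWWWWW
WWWWWW
WWWWWW
WWWWWW
WWWWWW
WWWWWW
WKWWWW
WKWWWW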